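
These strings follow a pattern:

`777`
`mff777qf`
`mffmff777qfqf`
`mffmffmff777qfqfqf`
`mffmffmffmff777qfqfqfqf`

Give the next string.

Every step adds mff to the front and qf to the end of the previous string.
Applying this once more to mffmffmffmff777qfqfqfqf:

mffmffmffmffmff777qfqfqfqfqf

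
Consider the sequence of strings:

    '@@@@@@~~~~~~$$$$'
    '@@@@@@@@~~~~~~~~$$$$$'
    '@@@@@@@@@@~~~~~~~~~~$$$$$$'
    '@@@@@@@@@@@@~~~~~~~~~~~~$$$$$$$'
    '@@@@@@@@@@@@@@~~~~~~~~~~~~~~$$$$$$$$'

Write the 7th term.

@@@@@@@@@@@@@@@@@@~~~~~~~~~~~~~~~~~~$$$$$$$$$$

Term n consists of 2n @'s, followed by 2n ~'s, followed by n+1 $'s, where the shown terms are n = 3, 4, 5, 6, 7.
Setting n = 9 gives 18, 18, 10 characters in each block.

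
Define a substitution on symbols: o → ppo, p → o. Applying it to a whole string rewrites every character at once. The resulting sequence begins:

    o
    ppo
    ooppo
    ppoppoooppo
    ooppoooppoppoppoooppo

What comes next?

Rewriting the 21 symbols of ooppoooppoppoppoooppo one by one yields ppo ppo o o ppo ppo ppo o o ppo o o ppo o o ppo ppo ppo o o ppo; concatenated:

ppoppoooppoppoppoooppoooppoooppoppoppoooppo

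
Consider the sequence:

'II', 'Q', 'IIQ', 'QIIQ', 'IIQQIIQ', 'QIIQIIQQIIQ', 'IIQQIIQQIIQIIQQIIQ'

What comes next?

QIIQIIQQIIQIIQQIIQQIIQIIQQIIQ

This is a Fibonacci-style word recurrence s(k) = s(k−2)·s(k−1): e.g. II·Q = IIQ.
So term 8 is QIIQIIQQIIQ·IIQQIIQQIIQIIQQIIQ.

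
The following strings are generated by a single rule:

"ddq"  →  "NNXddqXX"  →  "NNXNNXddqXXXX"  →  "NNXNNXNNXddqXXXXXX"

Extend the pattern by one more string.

s(k+1) = NNX·s(k)·XX, so each term gains NNX as a prefix and XX as a suffix.
So the next term is NNX·NNXNNXNNXddqXXXXXX·XX.

NNXNNXNNXNNXddqXXXXXXXX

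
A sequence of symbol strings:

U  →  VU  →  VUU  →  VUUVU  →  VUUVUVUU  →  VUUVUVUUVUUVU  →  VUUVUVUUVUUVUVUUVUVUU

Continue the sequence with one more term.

VUUVUVUUVUUVUVUUVUVUUVUUVUVUUVUUVU

Each term (from the third on) is the previous term followed by the one before it: term 3 = VU·U = VUU.
The next term joins VUUVUVUUVUUVUVUUVUVUU and VUUVUVUUVUUVU.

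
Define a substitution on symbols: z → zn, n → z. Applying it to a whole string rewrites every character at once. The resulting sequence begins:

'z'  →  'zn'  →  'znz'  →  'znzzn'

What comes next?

Apply φ to znzzn symbol by symbol: z→zn, n→z, z→zn, z→zn, n→z; joined: zn z zn zn z.

znzznznz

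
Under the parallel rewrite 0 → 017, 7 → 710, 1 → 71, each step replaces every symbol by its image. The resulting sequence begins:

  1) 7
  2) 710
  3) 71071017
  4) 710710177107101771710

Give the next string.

Rewriting the 21 symbols of 710710177107101771710 one by one yields 710 71 017 710 71 017 71 710 710 71 017 710 71 017 71 710 710 71 710 71 017; concatenated:

7107101771071017717107107101771071017717107107171071017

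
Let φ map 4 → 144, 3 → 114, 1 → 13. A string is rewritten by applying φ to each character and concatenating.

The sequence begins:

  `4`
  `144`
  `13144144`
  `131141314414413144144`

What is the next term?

Rewriting the 21 symbols of 131141314414413144144 one by one yields 13 114 13 13 144 13 114 13 144 144 13 144 144 13 114 13 144 144 13 144 144; concatenated:

131141313144131141314414413144144131141314414413144144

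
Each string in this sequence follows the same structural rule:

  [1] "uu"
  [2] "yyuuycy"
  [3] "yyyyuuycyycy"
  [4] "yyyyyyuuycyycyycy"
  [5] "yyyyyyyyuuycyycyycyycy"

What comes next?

Each term wraps the previous one in yy on the left and ycy on the right.
One more step from yyyyyyyyuuycyycyycyycy gives the answer.

yyyyyyyyyyuuycyycyycyycyycy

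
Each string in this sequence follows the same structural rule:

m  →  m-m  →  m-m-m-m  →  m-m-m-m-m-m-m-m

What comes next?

s(k+1) = s(k)·-·s(k) — each term doubles the last with '-' between the halves.
Doubling m-m-m-m-m-m-m-m with '-' between the halves:

m-m-m-m-m-m-m-m-m-m-m-m-m-m-m-m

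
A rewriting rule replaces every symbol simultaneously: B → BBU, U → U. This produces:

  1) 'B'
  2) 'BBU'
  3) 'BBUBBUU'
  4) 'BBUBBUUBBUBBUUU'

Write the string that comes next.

BBUBBUUBBUBBUUUBBUBBUUBBUBBUUUU

Applying the rule to each of the 15 symbols of BBUBBUUBBUBBUUU gives the pieces BBU BBU U BBU BBU U U BBU BBU U BBU BBU U U U, which concatenate to the answer.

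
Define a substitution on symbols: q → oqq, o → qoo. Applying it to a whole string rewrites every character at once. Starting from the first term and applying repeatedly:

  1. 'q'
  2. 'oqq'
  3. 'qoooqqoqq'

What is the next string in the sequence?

oqqqooqooqoooqqoqqqoooqqoqq

Expanding qoooqqoqq: q→oqq, o→qoo, o→qoo, o→qoo, q→oqq, q→oqq, o→qoo, q→oqq, q→oqq. Concatenated: oqq qoo qoo qoo oqq oqq qoo oqq oqq.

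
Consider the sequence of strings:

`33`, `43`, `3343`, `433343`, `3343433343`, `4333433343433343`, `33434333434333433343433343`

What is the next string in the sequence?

This is a Fibonacci-style word recurrence s(k) = s(k−2)·s(k−1): e.g. 33·43 = 3343.
Continuing: 4333433343433343 · 33434333434333433343433343 gives term 8.

433343334343334333434333434333433343433343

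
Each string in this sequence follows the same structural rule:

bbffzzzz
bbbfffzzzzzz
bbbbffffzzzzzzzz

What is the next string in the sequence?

bbbbbfffffzzzzzzzzzz

Term n consists of n b's, followed by n f's, followed by 2n z's, where the shown terms are n = 2, 3, 4.
At n = 5 the blocks have lengths 5, 5, 10.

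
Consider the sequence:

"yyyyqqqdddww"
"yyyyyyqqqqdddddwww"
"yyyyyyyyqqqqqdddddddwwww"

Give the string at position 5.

Each string has the form y^{2n+2} q^{n+2} d^{2n+1} w^{n+1} (n = 1, 2, …).
At n = 5 the blocks have lengths 12, 7, 11, 6.

yyyyyyyyyyyyqqqqqqqdddddddddddwwwwww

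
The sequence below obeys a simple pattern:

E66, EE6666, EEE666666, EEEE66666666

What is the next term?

Each string has the form E^{n} 6^{2n} (n = 1, 2, …).
For the next term, n = 5, so the run lengths are 5, 10.

EEEEE6666666666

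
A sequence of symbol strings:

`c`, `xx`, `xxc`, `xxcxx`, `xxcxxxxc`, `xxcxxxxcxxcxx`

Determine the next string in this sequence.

xxcxxxxcxxcxxxxcxxxxc

From term 3 onward, concatenate the last term with the second-to-last: xx·c = xxc, xxc·xx = xxcxx, …
The next term joins xxcxxxxcxxcxx and xxcxxxxc.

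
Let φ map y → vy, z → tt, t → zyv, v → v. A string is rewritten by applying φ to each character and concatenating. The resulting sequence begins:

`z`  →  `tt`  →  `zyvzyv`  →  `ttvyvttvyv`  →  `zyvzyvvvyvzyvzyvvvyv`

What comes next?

Applying the rule to each of the 20 symbols of zyvzyvvvyvzyvzyvvvyv gives the pieces tt vy v tt vy v v v vy v tt vy v tt vy v v v vy v, which concatenate to the answer.

ttvyvttvyvvvvyvttvyvttvyvvvvyv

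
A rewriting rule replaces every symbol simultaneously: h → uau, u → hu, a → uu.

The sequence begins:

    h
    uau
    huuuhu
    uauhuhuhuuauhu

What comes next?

huuuhuuauhuuauhuuauhuhuuuhuuauhu

Applying the rule to each of the 14 symbols of uauhuhuhuuauhu gives the pieces hu uu hu uau hu uau hu uau hu hu uu hu uau hu, which concatenate to the answer.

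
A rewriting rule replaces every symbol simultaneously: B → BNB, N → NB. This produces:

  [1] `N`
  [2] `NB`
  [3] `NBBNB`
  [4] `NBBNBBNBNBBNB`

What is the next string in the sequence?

Rewriting the 13 symbols of NBBNBBNBNBBNB one by one yields NB BNB BNB NB BNB BNB NB BNB NB BNB BNB NB BNB; concatenated:

NBBNBBNBNBBNBBNBNBBNBNBBNBBNBNBBNB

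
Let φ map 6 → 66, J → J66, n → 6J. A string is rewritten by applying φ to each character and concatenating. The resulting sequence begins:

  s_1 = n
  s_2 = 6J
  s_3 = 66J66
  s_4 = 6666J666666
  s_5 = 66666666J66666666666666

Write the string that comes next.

φ(66666666J66666666666666) expands symbol-by-symbol to 66 66 66 66 66 66 66 66 J66 66 66 66 66 66 66 66 66 66 66 66 66 66 66; joining the 23 pieces gives the next term.

6666666666666666J666666666666666666666666666666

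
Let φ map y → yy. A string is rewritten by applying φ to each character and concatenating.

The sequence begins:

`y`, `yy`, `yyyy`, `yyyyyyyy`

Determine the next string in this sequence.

yyyyyyyyyyyyyyyy

Apply φ to yyyyyyyy symbol by symbol: y→yy, y→yy, y→yy, y→yy, y→yy, y→yy, y→yy, y→yy; joined: yy yy yy yy yy yy yy yy.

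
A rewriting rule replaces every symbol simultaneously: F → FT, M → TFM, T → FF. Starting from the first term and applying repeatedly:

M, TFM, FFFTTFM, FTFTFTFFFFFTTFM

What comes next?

FTFFFTFFFTFFFTFTFTFTFTFFFFFTTFM

Replace each of the 15 characters of FTFTFTFFFFFTTFM in place — FT FF FT FF FT FF FT FT FT FT FT FF FF FT TFM — and concatenate.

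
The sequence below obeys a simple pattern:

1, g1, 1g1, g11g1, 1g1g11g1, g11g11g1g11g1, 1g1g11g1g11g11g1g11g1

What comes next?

From term 3 onward, concatenate the second-to-last term with the last: 1·g1 = 1g1, g1·1g1 = g11g1, …
Continuing: g11g11g1g11g1 · 1g1g11g1g11g11g1g11g1 gives term 8.

g11g11g1g11g11g1g11g1g11g11g1g11g1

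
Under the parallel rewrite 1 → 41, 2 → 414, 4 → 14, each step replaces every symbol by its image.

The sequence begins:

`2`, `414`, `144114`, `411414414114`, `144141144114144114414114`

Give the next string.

Replace each of the 24 characters of 144141144114144114414114 in place — 41 14 14 41 14 41 41 14 14 41 41 14 41 14 14 41 41 14 14 41 14 41 41 14 — and concatenate.

411414411441411414414114411414414114144114414114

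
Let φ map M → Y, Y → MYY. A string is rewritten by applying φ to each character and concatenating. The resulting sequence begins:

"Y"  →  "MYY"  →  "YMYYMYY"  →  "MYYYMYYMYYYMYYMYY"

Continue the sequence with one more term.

Rewriting the 17 symbols of MYYYMYYMYYYMYYMYY one by one yields Y MYY MYY MYY Y MYY MYY Y MYY MYY MYY Y MYY MYY Y MYY MYY; concatenated:

YMYYMYYMYYYMYYMYYYMYYMYYMYYYMYYMYYYMYYMYY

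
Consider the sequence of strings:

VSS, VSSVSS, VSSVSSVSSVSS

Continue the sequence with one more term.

s(k+1) = s(k)·s(k) — each term doubles the last.
Doubling VSSVSSVSSVSS:

VSSVSSVSSVSSVSSVSSVSSVSS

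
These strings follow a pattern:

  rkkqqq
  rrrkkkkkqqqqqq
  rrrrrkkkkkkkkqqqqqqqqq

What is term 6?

Each string has the form r^{2n-1} k^{3n-1} q^{3n} (n = 1, 2, …).
Setting n = 6 gives 11, 17, 18 characters in each block.

rrrrrrrrrrrkkkkkkkkkkkkkkkkkqqqqqqqqqqqqqqqqqq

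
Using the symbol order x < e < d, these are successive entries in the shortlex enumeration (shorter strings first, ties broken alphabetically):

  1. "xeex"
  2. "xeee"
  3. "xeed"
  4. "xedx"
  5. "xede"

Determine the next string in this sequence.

The successor of xede increments the rightmost position that isn't already d and resets every position after it to x.

xedd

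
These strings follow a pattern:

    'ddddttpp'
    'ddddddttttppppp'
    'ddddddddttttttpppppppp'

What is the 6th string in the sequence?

ddddddddddddddttttttttttttppppppppppppppppp

Reading off run lengths: d runs 4, 6, 8; t runs 2, 4, 6; p runs 2, 5, 8 — each is linear in n (n = 1, 2, …).
For term 6, n = 6, so the run lengths are 14, 12, 17.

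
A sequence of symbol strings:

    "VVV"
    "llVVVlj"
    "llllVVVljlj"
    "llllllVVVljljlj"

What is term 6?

llllllllllVVVljljljljlj

Each term wraps the previous one in ll on the left and lj on the right.
From llllllVVVljljlj, 2 further steps: llllllVVVljljlj → llllllllVVVljljljlj → (answer).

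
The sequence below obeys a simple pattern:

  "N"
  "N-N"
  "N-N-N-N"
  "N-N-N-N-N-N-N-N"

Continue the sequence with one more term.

N-N-N-N-N-N-N-N-N-N-N-N-N-N-N-N

Each string is two copies of the previous one joined by '-'.
One more doubling of N-N-N-N-N-N-N-N gives the answer.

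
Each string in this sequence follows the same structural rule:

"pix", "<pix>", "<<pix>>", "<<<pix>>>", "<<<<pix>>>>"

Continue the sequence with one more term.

s(k+1) = <·s(k)·>, so each term gains < as a prefix and > as a suffix.
Applying this once more to <<<<pix>>>>:

<<<<<pix>>>>>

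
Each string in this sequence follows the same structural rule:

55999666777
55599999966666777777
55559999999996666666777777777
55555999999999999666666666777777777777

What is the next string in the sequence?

Each string has the form 5^{n+1} 9^{3n} 6^{2n+1} 7^{3n} (n = 1, 2, …).
Setting n = 5 gives 6, 15, 11, 15 characters in each block.

55555599999999999999966666666666777777777777777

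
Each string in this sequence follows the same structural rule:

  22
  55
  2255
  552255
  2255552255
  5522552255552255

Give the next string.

22555522555522552255552255

This is a Fibonacci-style word recurrence s(k) = s(k−2)·s(k−1): e.g. 22·55 = 2255.
The next term joins 2255552255 and 5522552255552255.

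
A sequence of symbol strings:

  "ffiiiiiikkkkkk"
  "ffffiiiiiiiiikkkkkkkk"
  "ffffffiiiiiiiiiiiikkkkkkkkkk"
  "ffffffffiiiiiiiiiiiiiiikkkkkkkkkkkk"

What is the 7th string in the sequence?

ffffffffffffffiiiiiiiiiiiiiiiiiiiiiiiikkkkkkkkkkkkkkkkkk

Reading off run lengths: f runs 2, 4, 6, 8; i runs 6, 9, 12, 15; k runs 6, 8, 10, 12 — each is linear in n, where the shown terms are n = 2, 3, 4, 5.
At n = 8 the blocks have lengths 14, 24, 18.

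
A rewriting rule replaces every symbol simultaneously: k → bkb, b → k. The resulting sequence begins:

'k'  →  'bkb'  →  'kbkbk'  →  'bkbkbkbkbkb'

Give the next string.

kbkbkbkbkbkbkbkbkbkbk

Rewriting each symbol of bkbkbkbkbkb: b→k, k→bkb, b→k, k→bkb, b→k, k→bkb, b→k, k→bkb, b→k, k→bkb, b→k, which concatenates to k bkb k bkb k bkb k bkb k bkb k.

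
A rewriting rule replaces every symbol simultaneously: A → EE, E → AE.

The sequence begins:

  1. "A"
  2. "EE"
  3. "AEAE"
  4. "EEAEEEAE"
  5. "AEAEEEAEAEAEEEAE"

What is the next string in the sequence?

EEAEEEAEAEAEEEAEEEAEEEAEAEAEEEAE

φ(AEAEEEAEAEAEEEAE) expands symbol-by-symbol to EE AE EE AE AE AE EE AE EE AE EE AE AE AE EE AE; joining the 16 pieces gives the next term.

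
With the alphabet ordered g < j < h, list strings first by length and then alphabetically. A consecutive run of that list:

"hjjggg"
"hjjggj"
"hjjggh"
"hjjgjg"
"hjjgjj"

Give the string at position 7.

Advancing 2 positions from hjjgjj through hjjgjj → hjjgjh reaches term 7.

hjjghg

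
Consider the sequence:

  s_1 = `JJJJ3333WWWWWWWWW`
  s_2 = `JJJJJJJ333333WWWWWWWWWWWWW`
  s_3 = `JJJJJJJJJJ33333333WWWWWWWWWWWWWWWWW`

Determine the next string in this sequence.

JJJJJJJJJJJJJ3333333333WWWWWWWWWWWWWWWWWWWWW

Term n consists of 3n-2 J's, followed by 2n 3's, followed by 4n+1 W's, where the shown terms are n = 2, 3, 4.
For the next term, n = 5, so the run lengths are 13, 10, 21.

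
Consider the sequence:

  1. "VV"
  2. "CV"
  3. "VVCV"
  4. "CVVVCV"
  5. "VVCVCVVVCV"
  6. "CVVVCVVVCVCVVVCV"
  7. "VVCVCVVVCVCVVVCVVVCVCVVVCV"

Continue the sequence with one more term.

CVVVCVVVCVCVVVCVVVCVCVVVCVCVVVCVVVCVCVVVCV

From term 3 onward, concatenate the second-to-last term with the last: VV·CV = VVCV, CV·VVCV = CVVVCV, …
Continuing: CVVVCVVVCVCVVVCV · VVCVCVVVCVCVVVCVVVCVCVVVCV gives term 8.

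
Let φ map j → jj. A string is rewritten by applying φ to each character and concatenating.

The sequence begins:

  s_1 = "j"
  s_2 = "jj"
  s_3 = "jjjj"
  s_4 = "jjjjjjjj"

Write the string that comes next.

jjjjjjjjjjjjjjjj

Apply φ to jjjjjjjj symbol by symbol: j→jj, j→jj, j→jj, j→jj, j→jj, j→jj, j→jj, j→jj; joined: jj jj jj jj jj jj jj jj.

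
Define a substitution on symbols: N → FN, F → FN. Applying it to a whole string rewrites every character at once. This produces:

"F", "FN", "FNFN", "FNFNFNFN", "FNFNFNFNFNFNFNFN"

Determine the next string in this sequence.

FNFNFNFNFNFNFNFNFNFNFNFNFNFNFNFN

φ(FNFNFNFNFNFNFNFN) expands symbol-by-symbol to FN FN FN FN FN FN FN FN FN FN FN FN FN FN FN FN; joining the 16 pieces gives the next term.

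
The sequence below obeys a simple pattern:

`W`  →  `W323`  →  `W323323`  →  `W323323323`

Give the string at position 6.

W323323323323323

Every step adds 323 to the end: s(k+1) = s(k)·323.
From W323323323, 2 further steps: W323323323 → W323323323323 → (answer).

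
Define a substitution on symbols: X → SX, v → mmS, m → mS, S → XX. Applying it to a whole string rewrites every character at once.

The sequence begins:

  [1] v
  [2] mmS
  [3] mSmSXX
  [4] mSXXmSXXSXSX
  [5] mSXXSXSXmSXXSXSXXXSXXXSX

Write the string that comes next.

mSXXSXSXXXSXXXSXmSXXSXSXXXSXXXSXSXSXXXSXSXSXXXSX

φ(mSXXSXSXmSXXSXSXXXSXXXSX) expands symbol-by-symbol to mS XX SX SX XX SX XX SX mS XX SX SX XX SX XX SX SX SX XX SX SX SX XX SX; joining the 24 pieces gives the next term.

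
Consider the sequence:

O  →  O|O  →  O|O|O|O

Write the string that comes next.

O|O|O|O|O|O|O|O

Every step duplicates the string with '|' between the halves.
One more doubling of O|O|O|O gives the answer.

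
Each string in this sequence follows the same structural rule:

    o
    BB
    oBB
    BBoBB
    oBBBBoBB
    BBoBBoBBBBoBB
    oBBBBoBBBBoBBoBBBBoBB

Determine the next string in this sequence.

Each term (from the third on) is the two preceding terms concatenated in order: term 3 = o·BB = oBB.
Continuing: BBoBBoBBBBoBB · oBBBBoBBBBoBBoBBBBoBB gives term 8.

BBoBBoBBBBoBBoBBBBoBBBBoBBoBBBBoBB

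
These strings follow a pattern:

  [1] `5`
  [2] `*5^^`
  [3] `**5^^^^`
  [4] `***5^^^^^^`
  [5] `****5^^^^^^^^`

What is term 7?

s(k+1) = *·s(k)·^^, so each term gains * as a prefix and ^^ as a suffix.
From ****5^^^^^^^^, 2 further steps: ****5^^^^^^^^ → *****5^^^^^^^^^^ → (answer).

******5^^^^^^^^^^^^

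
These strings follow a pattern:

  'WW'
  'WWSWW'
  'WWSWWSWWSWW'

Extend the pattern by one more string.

Every step duplicates the string with 'S' between the halves.
Doubling WWSWWSWWSWW with 'S' between the halves:

WWSWWSWWSWWSWWSWWSWWSWW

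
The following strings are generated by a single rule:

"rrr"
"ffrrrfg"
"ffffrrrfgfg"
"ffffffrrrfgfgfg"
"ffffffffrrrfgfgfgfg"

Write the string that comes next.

s(k+1) = ff·s(k)·fg, so each term gains ff as a prefix and fg as a suffix.
Applying this once more to ffffffffrrrfgfgfgfg:

ffffffffffrrrfgfgfgfgfg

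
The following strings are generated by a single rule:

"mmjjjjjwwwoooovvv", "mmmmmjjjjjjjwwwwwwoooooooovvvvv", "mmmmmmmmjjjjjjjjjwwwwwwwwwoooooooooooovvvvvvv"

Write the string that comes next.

Term n consists of 3n-1 m's, followed by 2n+3 j's, followed by 3n w's, followed by 4n o's, followed by 2n+1 v's (n = 1, 2, …).
Setting n = 4 gives 11, 11, 12, 16, 9 characters in each block.

mmmmmmmmmmmjjjjjjjjjjjwwwwwwwwwwwwoooooooooooooooovvvvvvvvv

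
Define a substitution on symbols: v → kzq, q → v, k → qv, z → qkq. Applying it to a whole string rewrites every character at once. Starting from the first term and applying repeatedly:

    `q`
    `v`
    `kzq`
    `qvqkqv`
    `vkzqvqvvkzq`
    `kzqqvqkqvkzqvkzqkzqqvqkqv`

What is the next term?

qvqkqvvkzqvqvvkzqqvqkqvkzqqvqkqvqvqkqvvkzqvqvvkzq

φ(kzqqvqkqvkzqvkzqkzqqvqkqv) expands symbol-by-symbol to qv qkq v v kzq v qv v kzq qv qkq v kzq qv qkq v qv qkq v v kzq v qv v kzq; joining the 25 pieces gives the next term.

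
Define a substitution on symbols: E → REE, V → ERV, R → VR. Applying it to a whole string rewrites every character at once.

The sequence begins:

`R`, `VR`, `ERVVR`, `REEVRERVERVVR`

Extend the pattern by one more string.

Applying the rule to each of the 13 symbols of REEVRERVERVVR gives the pieces VR REE REE ERV VR REE VR ERV REE VR ERV ERV VR, which concatenate to the answer.

VRREEREEERVVRREEVRERVREEVRERVERVVR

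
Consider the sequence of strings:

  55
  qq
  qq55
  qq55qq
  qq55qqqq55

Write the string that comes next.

Each term (from the third on) is the previous term followed by the one before it: term 3 = qq·55 = qq55.
Continuing: qq55qqqq55 · qq55qq gives term 6.

qq55qqqq55qq55qq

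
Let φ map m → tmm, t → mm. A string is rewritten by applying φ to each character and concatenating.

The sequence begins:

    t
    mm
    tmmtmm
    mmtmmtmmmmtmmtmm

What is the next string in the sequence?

Applying the rule to each of the 16 symbols of mmtmmtmmmmtmmtmm gives the pieces tmm tmm mm tmm tmm mm tmm tmm tmm tmm mm tmm tmm mm tmm tmm, which concatenate to the answer.

tmmtmmmmtmmtmmmmtmmtmmtmmtmmmmtmmtmmmmtmmtmm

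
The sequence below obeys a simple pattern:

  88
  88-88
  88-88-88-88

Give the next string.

Each string is two copies of the previous one joined by '-'.
Doubling 88-88-88-88 with '-' between the halves:

88-88-88-88-88-88-88-88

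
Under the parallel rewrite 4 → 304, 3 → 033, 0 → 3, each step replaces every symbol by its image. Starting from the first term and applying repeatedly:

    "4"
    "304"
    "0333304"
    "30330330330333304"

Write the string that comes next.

Rewriting the 17 symbols of 30330330330333304 one by one yields 033 3 033 033 3 033 033 3 033 033 3 033 033 033 033 3 304; concatenated:

03330330333033033303303330330330330333304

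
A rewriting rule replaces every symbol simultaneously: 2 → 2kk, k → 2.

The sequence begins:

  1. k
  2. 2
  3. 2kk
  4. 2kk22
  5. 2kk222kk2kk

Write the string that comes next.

2kk222kk2kk2kk222kk22

Apply φ to 2kk222kk2kk symbol by symbol: 2→2kk, k→2, k→2, 2→2kk, 2→2kk, 2→2kk, k→2, k→2, 2→2kk, k→2, k→2; joined: 2kk 2 2 2kk 2kk 2kk 2 2 2kk 2 2.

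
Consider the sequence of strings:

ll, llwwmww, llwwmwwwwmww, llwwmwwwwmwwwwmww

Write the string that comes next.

llwwmwwwwmwwwwmwwwwmww

The strings grow by a fixed suffix wwmww each time.
One more step from llwwmwwwwmwwwwmww gives the answer.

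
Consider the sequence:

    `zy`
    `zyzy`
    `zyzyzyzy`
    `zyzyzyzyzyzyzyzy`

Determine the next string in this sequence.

Each string is two copies of the previous one concatenated.
Doubling zyzyzyzyzyzyzyzy:

zyzyzyzyzyzyzyzyzyzyzyzyzyzyzyzy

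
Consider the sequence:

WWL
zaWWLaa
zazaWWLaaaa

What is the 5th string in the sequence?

Each term wraps the previous one in za on the left and aa on the right.
From zazaWWLaaaa, 2 further steps: zazaWWLaaaa → zazazaWWLaaaaaa → (answer).

zazazazaWWLaaaaaaaa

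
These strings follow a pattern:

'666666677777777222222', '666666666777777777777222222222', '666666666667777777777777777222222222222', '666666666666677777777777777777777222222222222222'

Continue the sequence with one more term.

666666666666666777777777777777777777777222222222222222222

Each string has the form 6^{2n+3} 7^{4n} 2^{3n}, where the shown terms are n = 2, 3, 4, 5.
At n = 6 the blocks have lengths 15, 24, 18.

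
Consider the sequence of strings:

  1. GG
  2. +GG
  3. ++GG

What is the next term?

Each term is the previous one with + prepended.
Applying this once more to ++GG:

+++GG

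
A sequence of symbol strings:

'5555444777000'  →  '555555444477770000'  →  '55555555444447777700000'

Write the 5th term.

Term n consists of 2n 5's, followed by n+1 4's, followed by n+1 7's, followed by n+1 0's, where the shown terms are n = 2, 3, 4.
For term 5, n = 6, so the run lengths are 12, 7, 7, 7.

555555555555444444477777770000000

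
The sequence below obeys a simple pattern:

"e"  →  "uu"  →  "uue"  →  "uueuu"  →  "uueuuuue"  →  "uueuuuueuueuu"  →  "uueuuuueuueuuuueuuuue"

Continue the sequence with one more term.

uueuuuueuueuuuueuuuueuueuuuueuueuu

This is a Fibonacci-style word recurrence s(k) = s(k−1)·s(k−2): e.g. uu·e = uue.
So term 8 is uueuuuueuueuuuueuuuue·uueuuuueuueuu.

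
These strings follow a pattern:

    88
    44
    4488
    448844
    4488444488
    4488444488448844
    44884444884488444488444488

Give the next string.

This is a Fibonacci-style word recurrence s(k) = s(k−1)·s(k−2): e.g. 44·88 = 4488.
Continuing: 44884444884488444488444488 · 4488444488448844 gives term 8.

448844448844884444884444884488444488448844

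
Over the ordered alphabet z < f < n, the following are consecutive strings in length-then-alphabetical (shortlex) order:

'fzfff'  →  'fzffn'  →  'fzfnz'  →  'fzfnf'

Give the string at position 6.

fznzz

Advancing 2 positions from fzfnf through fzfnf → fzfnn reaches term 6.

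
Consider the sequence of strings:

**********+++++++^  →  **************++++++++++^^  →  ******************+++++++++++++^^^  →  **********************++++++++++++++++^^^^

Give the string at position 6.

Term n consists of 4n+2 *'s, followed by 3n+1 +'s, followed by n-1 ^'s, where the shown terms are n = 2, 3, 4, 5.
For term 6, n = 7, so the run lengths are 30, 22, 6.

******************************++++++++++++++++++++++^^^^^^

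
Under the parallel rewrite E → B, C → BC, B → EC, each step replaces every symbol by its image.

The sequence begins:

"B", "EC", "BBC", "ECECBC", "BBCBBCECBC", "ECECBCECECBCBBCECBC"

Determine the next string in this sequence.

φ(ECECBCECECBCBBCECBC) expands symbol-by-symbol to B BC B BC EC BC B BC B BC EC BC EC EC BC B BC EC BC; joining the 19 pieces gives the next term.

BBCBBCECBCBBCBBCECBCECECBCBBCECBC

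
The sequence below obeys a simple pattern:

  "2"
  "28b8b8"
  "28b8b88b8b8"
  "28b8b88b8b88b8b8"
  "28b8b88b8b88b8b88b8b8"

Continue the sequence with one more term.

Each term is the previous one with 8b8b8 appended.
Applying this once more to 28b8b88b8b88b8b88b8b8:

28b8b88b8b88b8b88b8b88b8b8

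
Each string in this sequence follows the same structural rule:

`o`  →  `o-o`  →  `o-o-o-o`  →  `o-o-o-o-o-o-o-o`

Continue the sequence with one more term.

s(k+1) = s(k)·-·s(k) — each term doubles the last with '-' between the halves.
One more doubling of o-o-o-o-o-o-o-o gives the answer.

o-o-o-o-o-o-o-o-o-o-o-o-o-o-o-o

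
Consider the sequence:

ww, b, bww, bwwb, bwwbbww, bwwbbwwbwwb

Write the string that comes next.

bwwbbwwbwwbbwwbbww

Each term (from the third on) is the previous term followed by the one before it: term 3 = b·ww = bww.
The next term joins bwwbbwwbwwb and bwwbbww.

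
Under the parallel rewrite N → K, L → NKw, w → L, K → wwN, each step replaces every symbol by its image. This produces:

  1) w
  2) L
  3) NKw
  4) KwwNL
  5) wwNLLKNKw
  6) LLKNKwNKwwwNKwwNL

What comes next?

φ(LLKNKwNKwwwNKwwNL) expands symbol-by-symbol to NKw NKw wwN K wwN L K wwN L L L K wwN L L K NKw; joining the 17 pieces gives the next term.

NKwNKwwwNKwwNLKwwNLLLKwwNLLKNKw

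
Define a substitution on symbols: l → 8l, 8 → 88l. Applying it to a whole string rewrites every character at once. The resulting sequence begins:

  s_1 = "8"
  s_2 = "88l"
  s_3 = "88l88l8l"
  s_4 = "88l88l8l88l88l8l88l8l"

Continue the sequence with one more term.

Applying the rule to each of the 21 symbols of 88l88l8l88l88l8l88l8l gives the pieces 88l 88l 8l 88l 88l 8l 88l 8l 88l 88l 8l 88l 88l 8l 88l 8l 88l 88l 8l 88l 8l, which concatenate to the answer.

88l88l8l88l88l8l88l8l88l88l8l88l88l8l88l8l88l88l8l88l8l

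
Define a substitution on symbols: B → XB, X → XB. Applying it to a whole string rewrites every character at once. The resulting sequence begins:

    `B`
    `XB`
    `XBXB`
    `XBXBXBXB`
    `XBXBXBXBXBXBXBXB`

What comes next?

Rewriting the 16 symbols of XBXBXBXBXBXBXBXB one by one yields XB XB XB XB XB XB XB XB XB XB XB XB XB XB XB XB; concatenated:

XBXBXBXBXBXBXBXBXBXBXBXBXBXBXBXB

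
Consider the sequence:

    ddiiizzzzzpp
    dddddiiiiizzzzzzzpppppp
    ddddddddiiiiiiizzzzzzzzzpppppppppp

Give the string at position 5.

ddddddddddddddiiiiiiiiiiizzzzzzzzzzzzzpppppppppppppppppp

Reading off run lengths: d runs 2, 5, 8; i runs 3, 5, 7; z runs 5, 7, 9; p runs 2, 6, 10 — each is linear in n (n = 1, 2, …).
Setting n = 5 gives 14, 11, 13, 18 characters in each block.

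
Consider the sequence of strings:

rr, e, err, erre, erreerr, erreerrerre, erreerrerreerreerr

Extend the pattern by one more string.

erreerrerreerreerrerreerrerre

This is a Fibonacci-style word recurrence s(k) = s(k−1)·s(k−2): e.g. e·rr = err.
Continuing: erreerrerreerreerr · erreerrerre gives term 8.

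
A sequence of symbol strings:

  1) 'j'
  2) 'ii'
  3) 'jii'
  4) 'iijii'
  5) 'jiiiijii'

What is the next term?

iijiijiiiijii

This is a Fibonacci-style word recurrence s(k) = s(k−2)·s(k−1): e.g. j·ii = jii.
Continuing: iijii · jiiiijii gives term 6.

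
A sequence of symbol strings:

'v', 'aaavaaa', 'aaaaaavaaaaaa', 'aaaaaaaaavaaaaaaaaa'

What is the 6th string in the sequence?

aaaaaaaaaaaaaaavaaaaaaaaaaaaaaa

Every step adds aaa to the front and aaa to the end of the previous string.
From aaaaaaaaavaaaaaaaaa, 2 further steps: aaaaaaaaavaaaaaaaaa → aaaaaaaaaaaavaaaaaaaaaaaa → (answer).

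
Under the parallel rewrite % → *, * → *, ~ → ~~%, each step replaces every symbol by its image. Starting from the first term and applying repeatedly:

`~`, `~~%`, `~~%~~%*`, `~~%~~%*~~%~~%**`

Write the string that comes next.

~~%~~%*~~%~~%**~~%~~%*~~%~~%***

Replace each of the 15 characters of ~~%~~%*~~%~~%** in place — ~~% ~~% * ~~% ~~% * * ~~% ~~% * ~~% ~~% * * * — and concatenate.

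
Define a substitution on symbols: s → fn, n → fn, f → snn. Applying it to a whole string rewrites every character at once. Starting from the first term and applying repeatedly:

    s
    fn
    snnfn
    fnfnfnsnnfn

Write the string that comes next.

snnfnsnnfnsnnfnfnfnfnsnnfn

Apply φ to fnfnfnsnnfn symbol by symbol: f→snn, n→fn, f→snn, n→fn, f→snn, n→fn, s→fn, n→fn, n→fn, f→snn, n→fn; joined: snn fn snn fn snn fn fn fn fn snn fn.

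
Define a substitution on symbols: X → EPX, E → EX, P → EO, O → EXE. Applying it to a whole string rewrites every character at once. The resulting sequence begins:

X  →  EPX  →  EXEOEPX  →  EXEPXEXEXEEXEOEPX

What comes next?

Rewriting the 17 symbols of EXEPXEXEXEEXEOEPX one by one yields EX EPX EX EO EPX EX EPX EX EPX EX EX EPX EX EXE EX EO EPX; concatenated:

EXEPXEXEOEPXEXEPXEXEPXEXEXEPXEXEXEEXEOEPX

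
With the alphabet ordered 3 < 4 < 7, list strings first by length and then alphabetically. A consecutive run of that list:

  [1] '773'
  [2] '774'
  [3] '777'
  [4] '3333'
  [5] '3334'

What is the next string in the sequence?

3337

The successor of 3334 increments the rightmost position that isn't already 7 and resets every position after it to 3.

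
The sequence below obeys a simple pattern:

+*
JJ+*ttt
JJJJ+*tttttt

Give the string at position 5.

s(k+1) = JJ·s(k)·ttt, so each term gains JJ as a prefix and ttt as a suffix.
From JJJJ+*tttttt, 2 further steps: JJJJ+*tttttt → JJJJJJ+*ttttttttt → (answer).

JJJJJJJJ+*tttttttttttt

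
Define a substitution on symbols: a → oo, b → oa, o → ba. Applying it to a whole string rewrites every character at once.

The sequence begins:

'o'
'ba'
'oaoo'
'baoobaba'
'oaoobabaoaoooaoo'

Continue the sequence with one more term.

Rewriting the 16 symbols of oaoobabaoaoooaoo one by one yields ba oo ba ba oa oo oa oo ba oo ba ba ba oo ba ba; concatenated:

baoobabaoaoooaoobaoobababaoobaba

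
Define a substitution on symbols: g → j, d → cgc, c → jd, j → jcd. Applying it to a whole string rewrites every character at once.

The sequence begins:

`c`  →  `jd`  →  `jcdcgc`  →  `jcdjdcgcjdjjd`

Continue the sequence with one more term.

jcdjdcgcjcdcgcjdjjdjcdcgcjcdjcdcgc

Replace each of the 13 characters of jcdjdcgcjdjjd in place — jcd jd cgc jcd cgc jd j jd jcd cgc jcd jcd cgc — and concatenate.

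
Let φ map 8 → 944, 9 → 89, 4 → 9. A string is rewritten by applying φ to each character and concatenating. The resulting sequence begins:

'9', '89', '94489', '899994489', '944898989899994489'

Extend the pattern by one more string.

Rewriting the 18 symbols of 944898989899994489 one by one yields 89 9 9 944 89 944 89 944 89 944 89 89 89 89 9 9 944 89; concatenated:

8999944899448994489944898989899994489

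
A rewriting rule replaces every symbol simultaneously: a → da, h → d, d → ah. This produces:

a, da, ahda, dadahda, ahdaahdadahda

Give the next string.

Applying the rule to each of the 13 symbols of ahdaahdadahda gives the pieces da d ah da da d ah da ah da d ah da, which concatenate to the answer.

dadahdadadahdaahdadahda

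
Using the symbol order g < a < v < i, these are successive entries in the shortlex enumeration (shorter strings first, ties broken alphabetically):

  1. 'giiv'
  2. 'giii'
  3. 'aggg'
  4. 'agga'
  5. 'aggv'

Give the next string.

aggi

Find the rightmost character of aggv below i, bump it to the next letter, and reset everything to its right to g.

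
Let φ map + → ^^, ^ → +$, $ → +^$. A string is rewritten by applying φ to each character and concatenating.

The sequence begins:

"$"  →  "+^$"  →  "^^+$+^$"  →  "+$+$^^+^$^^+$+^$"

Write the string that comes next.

Rewriting the 16 symbols of +$+$^^+^$^^+$+^$ one by one yields ^^ +^$ ^^ +^$ +$ +$ ^^ +$ +^$ +$ +$ ^^ +^$ ^^ +$ +^$; concatenated:

^^+^$^^+^$+$+$^^+$+^$+$+$^^+^$^^+$+^$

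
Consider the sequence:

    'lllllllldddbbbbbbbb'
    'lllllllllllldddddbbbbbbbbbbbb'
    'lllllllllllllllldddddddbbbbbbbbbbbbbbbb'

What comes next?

lllllllllllllllllllldddddddddbbbbbbbbbbbbbbbbbbbb

Term n consists of 4n l's, followed by 2n-1 d's, followed by 4n b's, where the shown terms are n = 2, 3, 4.
Setting n = 5 gives 20, 9, 20 characters in each block.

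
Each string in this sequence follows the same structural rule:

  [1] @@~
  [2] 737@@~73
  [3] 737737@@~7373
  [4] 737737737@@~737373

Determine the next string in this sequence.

Each term wraps the previous one in 737 on the left and 73 on the right.
So the next term is 737·737737737@@~737373·73.

737737737737@@~73737373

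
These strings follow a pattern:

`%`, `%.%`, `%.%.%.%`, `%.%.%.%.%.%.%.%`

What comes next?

Every step duplicates the string with '.' between the halves.
Doubling %.%.%.%.%.%.%.% with '.' between the halves:

%.%.%.%.%.%.%.%.%.%.%.%.%.%.%.%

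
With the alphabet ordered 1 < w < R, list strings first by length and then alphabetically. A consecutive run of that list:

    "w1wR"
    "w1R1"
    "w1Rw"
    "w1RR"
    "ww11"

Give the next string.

ww1w

Treat ww11 as a base-3 numeral over the given alphabet and add one, carrying through any trailing R's.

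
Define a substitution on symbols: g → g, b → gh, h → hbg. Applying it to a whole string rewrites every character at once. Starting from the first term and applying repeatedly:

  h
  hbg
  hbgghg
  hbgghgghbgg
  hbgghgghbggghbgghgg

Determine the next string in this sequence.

φ(hbgghgghbggghbgghgg) expands symbol-by-symbol to hbg gh g g hbg g g hbg gh g g g hbg gh g g hbg g g; joining the 19 pieces gives the next term.

hbgghgghbggghbgghggghbgghgghbggg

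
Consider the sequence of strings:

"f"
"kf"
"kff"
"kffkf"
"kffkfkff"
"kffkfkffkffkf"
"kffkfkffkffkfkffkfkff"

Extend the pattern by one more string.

kffkfkffkffkfkffkfkffkffkfkffkffkf

From term 3 onward, concatenate the last term with the second-to-last: kf·f = kff, kff·kf = kffkf, …
So term 8 is kffkfkffkffkfkffkfkff·kffkfkffkffkf.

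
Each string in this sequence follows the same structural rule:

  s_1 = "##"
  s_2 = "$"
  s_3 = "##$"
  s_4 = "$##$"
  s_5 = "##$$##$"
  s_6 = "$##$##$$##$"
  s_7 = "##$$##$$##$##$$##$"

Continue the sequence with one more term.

This is a Fibonacci-style word recurrence s(k) = s(k−2)·s(k−1): e.g. ##·$ = ##$.
Continuing: $##$##$$##$ · ##$$##$$##$##$$##$ gives term 8.

$##$##$$##$##$$##$$##$##$$##$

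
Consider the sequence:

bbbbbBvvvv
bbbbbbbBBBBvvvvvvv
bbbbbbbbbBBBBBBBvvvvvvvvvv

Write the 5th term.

bbbbbbbbbbbbbBBBBBBBBBBBBBvvvvvvvvvvvvvvvv

The n-th term is 2n+3 b's then 3n-2 B's then 3n+1 v's (n = 1, 2, …).
For term 5, n = 5, so the run lengths are 13, 13, 16.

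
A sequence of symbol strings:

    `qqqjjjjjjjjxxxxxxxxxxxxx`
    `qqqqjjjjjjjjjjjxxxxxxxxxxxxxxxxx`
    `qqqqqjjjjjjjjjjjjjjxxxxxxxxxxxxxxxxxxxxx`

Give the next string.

Each string has the form q^{n} j^{3n-1} x^{4n+1}, where the shown terms are n = 3, 4, 5.
Setting n = 6 gives 6, 17, 25 characters in each block.

qqqqqqjjjjjjjjjjjjjjjjjxxxxxxxxxxxxxxxxxxxxxxxxx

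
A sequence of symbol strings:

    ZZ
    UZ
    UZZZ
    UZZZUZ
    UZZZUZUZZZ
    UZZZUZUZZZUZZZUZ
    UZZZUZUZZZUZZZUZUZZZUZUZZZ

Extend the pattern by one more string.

From term 3 onward, concatenate the last term with the second-to-last: UZ·ZZ = UZZZ, UZZZ·UZ = UZZZUZ, …
The next term joins UZZZUZUZZZUZZZUZUZZZUZUZZZ and UZZZUZUZZZUZZZUZ.

UZZZUZUZZZUZZZUZUZZZUZUZZZUZZZUZUZZZUZZZUZ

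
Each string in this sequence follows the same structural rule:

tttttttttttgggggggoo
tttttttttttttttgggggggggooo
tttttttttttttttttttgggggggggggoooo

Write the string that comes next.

tttttttttttttttttttttttgggggggggggggooooo

Each string has the form t^{4n-1} g^{2n+1} o^{n-1}, where the shown terms are n = 3, 4, 5.
Setting n = 6 gives 23, 13, 5 characters in each block.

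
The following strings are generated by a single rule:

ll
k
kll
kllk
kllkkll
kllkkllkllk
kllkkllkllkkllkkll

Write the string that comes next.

From term 3 onward, concatenate the last term with the second-to-last: k·ll = kll, kll·k = kllk, …
Continuing: kllkkllkllkkllkkll · kllkkllkllk gives term 8.

kllkkllkllkkllkkllkllkkllkllk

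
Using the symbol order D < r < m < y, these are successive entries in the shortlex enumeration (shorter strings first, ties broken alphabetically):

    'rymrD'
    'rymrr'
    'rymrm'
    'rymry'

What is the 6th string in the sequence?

rymmr

Stepping forward 2 times from rymry: rymry → rymmD, then the target.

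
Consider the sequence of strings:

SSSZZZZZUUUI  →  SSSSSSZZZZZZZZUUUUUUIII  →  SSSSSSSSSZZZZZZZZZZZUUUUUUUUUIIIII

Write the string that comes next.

SSSSSSSSSSSSZZZZZZZZZZZZZZUUUUUUUUUUUUIIIIIII

The n-th term is 3n S's then 3n+2 Z's then 3n U's then 2n-1 I's (n = 1, 2, …).
For the next term, n = 4, so the run lengths are 12, 14, 12, 7.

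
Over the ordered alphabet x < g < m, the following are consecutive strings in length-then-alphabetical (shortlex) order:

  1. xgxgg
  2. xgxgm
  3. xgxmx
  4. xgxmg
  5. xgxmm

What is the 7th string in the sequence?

Stepping forward 2 times from xgxmm: xgxmm → xggxx, then the target.

xggxg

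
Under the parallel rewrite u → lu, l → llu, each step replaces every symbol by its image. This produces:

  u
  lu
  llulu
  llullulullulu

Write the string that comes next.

Rewriting the 13 symbols of llullulullulu one by one yields llu llu lu llu llu lu llu lu llu llu lu llu lu; concatenated:

llullulullullulullulullullulullulu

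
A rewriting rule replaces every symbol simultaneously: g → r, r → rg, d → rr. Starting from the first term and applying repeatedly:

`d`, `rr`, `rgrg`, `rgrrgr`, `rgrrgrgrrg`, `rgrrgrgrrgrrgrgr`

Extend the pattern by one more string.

rgrrgrgrrgrrgrgrrgrgrrgrrg

Replace each of the 16 characters of rgrrgrgrrgrrgrgr in place — rg r rg rg r rg r rg rg r rg rg r rg r rg — and concatenate.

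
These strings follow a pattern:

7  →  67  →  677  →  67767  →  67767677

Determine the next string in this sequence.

6776767767767

Each term (from the third on) is the previous term followed by the one before it: term 3 = 67·7 = 677.
Continuing: 67767677 · 67767 gives term 6.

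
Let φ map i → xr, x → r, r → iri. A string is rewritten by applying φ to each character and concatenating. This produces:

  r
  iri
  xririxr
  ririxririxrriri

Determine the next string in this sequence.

irixririxrririxririxrririirixririxr

φ(ririxririxrriri) expands symbol-by-symbol to iri xr iri xr r iri xr iri xr r iri iri xr iri xr; joining the 15 pieces gives the next term.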